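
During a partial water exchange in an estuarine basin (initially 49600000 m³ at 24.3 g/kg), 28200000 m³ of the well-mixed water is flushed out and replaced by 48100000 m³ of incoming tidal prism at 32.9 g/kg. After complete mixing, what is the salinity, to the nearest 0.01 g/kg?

30.25 g/kg

Remaining after removal: 21,400,000 m³ at 24.3 g/kg (salt = 520,020,000)
After addition: salt = 520,020,000 + 48,100,000×32.9 = 2,102,510,000; volume = 69,500,000 m³
S = 2,102,510,000 / 69,500,000 = 30.2519 g/kg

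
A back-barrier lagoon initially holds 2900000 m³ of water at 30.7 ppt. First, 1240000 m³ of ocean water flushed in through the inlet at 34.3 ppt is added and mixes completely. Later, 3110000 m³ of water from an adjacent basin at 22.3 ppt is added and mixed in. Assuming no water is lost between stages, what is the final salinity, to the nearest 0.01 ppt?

27.71 ppt

Conserving salt mass:
Initial salt = 2,900,000×30.7 = 89,030,000
After stage 1: salt = 89,030,000 + 1,240,000×34.3 = 131,562,000; volume = 4,140,000 m³; S = 31.778 ppt
After stage 2: salt = 131,562,000 + 3,110,000×22.3 = 200,915,000; volume = 7,250,000 m³
S = 200,915,000 / 7,250,000 = 27.7124 ppt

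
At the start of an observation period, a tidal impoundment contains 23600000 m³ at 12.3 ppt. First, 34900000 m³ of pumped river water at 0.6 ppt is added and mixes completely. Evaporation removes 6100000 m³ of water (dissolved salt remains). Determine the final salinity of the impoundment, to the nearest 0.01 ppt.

After mixing: salt = 23,600,000×12.3 + 34,900,000×0.6 = 311,220,000; volume = 58,500,000 m³
After evaporation: salt unchanged = 311,220,000; volume = 58,500,000 − 6,100,000 = 52,400,000 m³
S = 311,220,000 / 52,400,000 = 5.9393 ppt

5.94 ppt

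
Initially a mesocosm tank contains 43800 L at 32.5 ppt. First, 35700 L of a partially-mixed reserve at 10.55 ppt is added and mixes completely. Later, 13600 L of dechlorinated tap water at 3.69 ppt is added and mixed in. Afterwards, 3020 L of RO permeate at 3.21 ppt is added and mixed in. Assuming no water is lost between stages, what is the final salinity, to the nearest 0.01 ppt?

19.35 ppt

Salt balance:
Initial salt = 43,800×32.5 = 1,423,500
After stage 1: salt = 1,423,500 + 35,700×10.55 = 1,800,135; volume = 79,500 L; S = 22.643 ppt
After stage 2: salt = 1,800,135 + 13,600×3.69 = 1,850,319; volume = 93,100 L; S = 19.875 ppt
After stage 3: salt = 1,850,319 + 3,020×3.21 = 1,860,013.2; volume = 96,120 L
S = 1,860,013.2 / 96,120 = 19.3509 ppt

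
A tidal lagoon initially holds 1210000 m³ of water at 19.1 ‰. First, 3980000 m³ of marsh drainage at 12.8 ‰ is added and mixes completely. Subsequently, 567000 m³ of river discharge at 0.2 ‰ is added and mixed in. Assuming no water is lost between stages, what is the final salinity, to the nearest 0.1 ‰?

12.9 ‰

Conserving salt mass:
Initial salt = 1,210,000×19.1 = 23,111,000
After stage 1: salt = 23,111,000 + 3,980,000×12.8 = 74,055,000; volume = 5,190,000 m³; S = 14.269 ‰
After stage 2: salt = 74,055,000 + 567,000×0.2 = 74,168,400; volume = 5,757,000 m³
S = 74,168,400 / 5,757,000 = 12.8832 ‰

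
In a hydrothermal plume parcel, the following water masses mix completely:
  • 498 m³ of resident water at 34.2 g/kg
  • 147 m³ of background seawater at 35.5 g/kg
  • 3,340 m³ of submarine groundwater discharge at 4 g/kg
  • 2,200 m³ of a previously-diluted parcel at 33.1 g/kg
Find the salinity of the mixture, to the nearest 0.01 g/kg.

By conservation of dissolved salt,
salt = 498×34.2 + 147×35.5 + 3,340×4 + 2,200×33.1 = 17,031.6 + 5,218.5 + 13,360 + 72,820 = 108,430.1
volume = 498 + 147 + 3,340 + 2,200 = 6,185 m³
S = 108,430.1 / 6,185 = 17.5311 g/kg

17.53 g/kg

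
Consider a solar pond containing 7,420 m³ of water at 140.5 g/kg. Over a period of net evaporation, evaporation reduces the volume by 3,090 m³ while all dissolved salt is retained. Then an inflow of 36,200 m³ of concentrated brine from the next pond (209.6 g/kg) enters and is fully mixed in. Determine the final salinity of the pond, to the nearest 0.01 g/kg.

After evaporation: salt = 7,420×140.5 = 1,042,510; volume = 7,420 − 3,090 = 4,330 m³
After mixing: salt = 1,042,510 + 36,200×209.6 = 8,630,030; volume = 4,330 + 36,200 = 40,530 m³
S = 8,630,030 / 40,530 = 212.9294 g/kg

212.93 g/kg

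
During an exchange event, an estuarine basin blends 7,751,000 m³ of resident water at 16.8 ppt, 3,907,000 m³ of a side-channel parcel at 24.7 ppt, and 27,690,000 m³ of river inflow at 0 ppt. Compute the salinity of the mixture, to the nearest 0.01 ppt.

Salt balance:
salt = 7,751,000×16.8 + 3,907,000×24.7 + 27,690,000×0 = 130,216,800 + 96,502,900 + 0 = 226,719,700
volume = 7,751,000 + 3,907,000 + 27,690,000 = 39,348,000 m³
S = 226,719,700 / 39,348,000 = 5.7619 ppt

5.76 ppt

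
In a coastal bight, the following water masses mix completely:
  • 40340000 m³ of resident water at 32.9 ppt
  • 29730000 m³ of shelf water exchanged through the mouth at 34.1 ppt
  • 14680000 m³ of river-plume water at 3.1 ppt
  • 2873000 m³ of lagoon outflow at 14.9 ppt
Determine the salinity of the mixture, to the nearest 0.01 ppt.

27.72 ppt

Mass of salt is conserved:
salt = 40,340,000×32.9 + 29,730,000×34.1 + 14,680,000×3.1 + 2,873,000×14.9 = 1,327,186,000 + 1,013,793,000 + 45,508,000 + 42,807,700 = 2,429,294,700
volume = 40,340,000 + 29,730,000 + 14,680,000 + 2,873,000 = 87,623,000 m³
S = 2,429,294,700 / 87,623,000 = 27.7244 ppt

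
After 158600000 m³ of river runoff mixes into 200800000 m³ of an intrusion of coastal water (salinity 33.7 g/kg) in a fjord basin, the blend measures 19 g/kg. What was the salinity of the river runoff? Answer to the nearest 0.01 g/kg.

Salt balance: 200,800,000×33.7 + 158,600,000×S = 359,400,000×19
6,766,960,000 + 158,600,000·S = 6,828,600,000
S = (6,828,600,000 − 6,766,960,000) / 158,600,000 = 0.3887 g/kg

0.39 g/kg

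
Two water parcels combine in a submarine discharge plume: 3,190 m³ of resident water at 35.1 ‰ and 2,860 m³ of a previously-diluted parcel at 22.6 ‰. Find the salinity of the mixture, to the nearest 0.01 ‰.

Total salt / total volume:
salt = 3,190×35.1 + 2,860×22.6 = 111,969 + 64,636 = 176,605
volume = 3,190 + 2,860 = 6,050 m³
S = 176,605 / 6,050 = 29.1909 ‰

29.19 ‰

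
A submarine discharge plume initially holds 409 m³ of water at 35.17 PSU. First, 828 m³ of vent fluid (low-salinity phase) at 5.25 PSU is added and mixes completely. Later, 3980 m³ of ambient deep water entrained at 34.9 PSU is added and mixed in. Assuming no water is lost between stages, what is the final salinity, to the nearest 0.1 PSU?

30.2 PSU

Mass of salt is conserved:
Initial salt = 409×35.17 = 14,384.53
After stage 1: salt = 14,384.53 + 828×5.25 = 18,731.53; volume = 1,237 m³; S = 15.143 PSU
After stage 2: salt = 18,731.53 + 3,980×34.9 = 157,633.53; volume = 5,217 m³
S = 157,633.53 / 5,217 = 30.2154 PSU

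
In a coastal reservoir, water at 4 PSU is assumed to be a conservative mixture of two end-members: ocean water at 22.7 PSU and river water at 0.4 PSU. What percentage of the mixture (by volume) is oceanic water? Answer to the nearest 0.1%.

Let g be the oceanic fraction. Salt balance per unit volume:
g×22.7 + (1−g)×0.4 = 4
g = (4 − 0.4) / (22.7 − 0.4) = 3.6/22.3 = 0.1614

16.1%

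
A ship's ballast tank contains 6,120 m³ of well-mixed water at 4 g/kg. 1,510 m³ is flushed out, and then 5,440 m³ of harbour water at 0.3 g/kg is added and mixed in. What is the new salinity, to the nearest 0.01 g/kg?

2.00 g/kg

Remaining after removal: 4,610 m³ at 4 g/kg (salt = 18,440)
After addition: salt = 18,440 + 5,440×0.3 = 20,072; volume = 10,050 m³
S = 20,072 / 10,050 = 1.9972 g/kg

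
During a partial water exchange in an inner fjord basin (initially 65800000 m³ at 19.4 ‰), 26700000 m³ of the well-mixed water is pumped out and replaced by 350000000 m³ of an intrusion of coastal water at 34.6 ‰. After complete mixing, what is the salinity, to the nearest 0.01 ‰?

33.07 ‰

Remaining after removal: 39,100,000 m³ at 19.4 ‰ (salt = 758,540,000)
After addition: salt = 758,540,000 + 350,000,000×34.6 = 12,868,540,000; volume = 389,100,000 m³
S = 12,868,540,000 / 389,100,000 = 33.0726 ‰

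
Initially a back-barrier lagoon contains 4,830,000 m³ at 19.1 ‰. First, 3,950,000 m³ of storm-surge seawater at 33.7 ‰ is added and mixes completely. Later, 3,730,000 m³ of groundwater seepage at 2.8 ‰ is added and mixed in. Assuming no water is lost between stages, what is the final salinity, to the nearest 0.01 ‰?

18.85 ‰

Weighted by volume,
Initial salt = 4,830,000×19.1 = 92,253,000
After stage 1: salt = 92,253,000 + 3,950,000×33.7 = 225,368,000; volume = 8,780,000 m³; S = 25.668 ‰
After stage 2: salt = 225,368,000 + 3,730,000×2.8 = 235,812,000; volume = 12,510,000 m³
S = 235,812,000 / 12,510,000 = 18.8499 ‰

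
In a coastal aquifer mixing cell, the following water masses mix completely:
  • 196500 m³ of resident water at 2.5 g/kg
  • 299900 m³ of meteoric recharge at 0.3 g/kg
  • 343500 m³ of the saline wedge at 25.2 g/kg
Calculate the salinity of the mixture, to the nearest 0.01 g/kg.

11.00 g/kg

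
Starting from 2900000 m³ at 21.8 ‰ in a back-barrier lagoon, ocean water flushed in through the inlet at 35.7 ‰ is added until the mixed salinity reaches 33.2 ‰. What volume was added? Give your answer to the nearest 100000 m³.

13200000 m³

Salt balance: 2,900,000×21.8 + V×35.7 = (2,900,000+V)×33.2
63,220,000 + 35.7V = 96,280,000 + 33.2V
33,060,000 = 2.5V
V = 13,224,000 m³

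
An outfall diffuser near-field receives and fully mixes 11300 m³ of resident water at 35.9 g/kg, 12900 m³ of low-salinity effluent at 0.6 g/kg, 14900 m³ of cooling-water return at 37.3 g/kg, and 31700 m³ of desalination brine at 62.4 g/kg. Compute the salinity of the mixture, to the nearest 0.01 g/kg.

Conserving salt mass:
salt = 11,300×35.9 + 12,900×0.6 + 14,900×37.3 + 31,700×62.4 = 405,670 + 7,740 + 555,770 + 1,978,080 = 2,947,260
volume = 11,300 + 12,900 + 14,900 + 31,700 = 70,800 m³
S = 2,947,260 / 70,800 = 41.628 g/kg

41.63 g/kg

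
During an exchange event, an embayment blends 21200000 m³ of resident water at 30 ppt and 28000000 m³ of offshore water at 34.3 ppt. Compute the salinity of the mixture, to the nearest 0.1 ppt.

32.4 ppt

Mass of salt is conserved:
salt = 21,200,000×30 + 28,000,000×34.3 = 636,000,000 + 960,400,000 = 1,596,400,000
volume = 21,200,000 + 28,000,000 = 49,200,000 m³
S = 1,596,400,000 / 49,200,000 = 32.447 ppt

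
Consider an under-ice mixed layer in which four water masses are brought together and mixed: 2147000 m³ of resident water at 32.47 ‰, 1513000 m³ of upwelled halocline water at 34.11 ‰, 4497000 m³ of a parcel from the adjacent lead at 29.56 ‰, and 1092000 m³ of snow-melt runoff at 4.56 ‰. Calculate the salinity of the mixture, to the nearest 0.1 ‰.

28.0 ‰

Conserving salt mass:
salt = 2,147,000×32.47 + 1,513,000×34.11 + 4,497,000×29.56 + 1,092,000×4.56 = 69,713,090 + 51,608,430 + 132,931,320 + 4,979,520 = 259,232,360
volume = 2,147,000 + 1,513,000 + 4,497,000 + 1,092,000 = 9,249,000 m³
S = 259,232,360 / 9,249,000 = 28.028 ‰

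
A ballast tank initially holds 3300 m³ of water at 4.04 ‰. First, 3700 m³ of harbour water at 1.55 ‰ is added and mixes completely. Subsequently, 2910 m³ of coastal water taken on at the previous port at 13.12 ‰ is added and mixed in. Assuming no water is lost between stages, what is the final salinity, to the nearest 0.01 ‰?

Mass of salt is conserved:
Initial salt = 3,300×4.04 = 13,332
After stage 1: salt = 13,332 + 3,700×1.55 = 19,067; volume = 7,000 m³; S = 2.724 ‰
After stage 2: salt = 19,067 + 2,910×13.12 = 57,246.2; volume = 9,910 m³
S = 57,246.2 / 9,910 = 5.7766 ‰

5.78 ‰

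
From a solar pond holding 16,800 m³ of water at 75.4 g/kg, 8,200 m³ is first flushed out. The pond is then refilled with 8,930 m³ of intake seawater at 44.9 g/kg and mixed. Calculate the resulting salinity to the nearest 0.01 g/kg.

Remaining after removal: 8,600 m³ at 75.4 g/kg (salt = 648,440)
After addition: salt = 648,440 + 8,930×44.9 = 1,049,397; volume = 17,530 m³
S = 1,049,397 / 17,530 = 59.8629 g/kg

59.86 g/kg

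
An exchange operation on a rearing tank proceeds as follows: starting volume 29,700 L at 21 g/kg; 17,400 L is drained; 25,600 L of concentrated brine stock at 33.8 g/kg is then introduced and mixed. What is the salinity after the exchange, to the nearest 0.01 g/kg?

Remaining after removal: 12,300 L at 21 g/kg (salt = 258,300)
After addition: salt = 258,300 + 25,600×33.8 = 1,123,580; volume = 37,900 L
S = 1,123,580 / 37,900 = 29.6459 g/kg

29.65 g/kg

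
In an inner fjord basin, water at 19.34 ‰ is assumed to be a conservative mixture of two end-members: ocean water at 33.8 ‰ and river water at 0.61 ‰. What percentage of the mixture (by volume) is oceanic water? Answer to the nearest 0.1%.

56.4%

Let g be the oceanic fraction. Salt balance per unit volume:
g×33.8 + (1−g)×0.61 = 19.34
g = (19.34 − 0.61) / (33.8 − 0.61) = 18.73/33.19 = 0.5643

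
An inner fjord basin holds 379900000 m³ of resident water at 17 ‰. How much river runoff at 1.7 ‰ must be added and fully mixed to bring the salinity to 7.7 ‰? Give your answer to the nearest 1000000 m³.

Salt balance: 379,900,000×17 + V×1.7 = (379,900,000+V)×7.7
6,458,300,000 + 1.7V = 2,925,230,000 + 7.7V
3,533,070,000 = 6V
V = 588,845,000 m³

589000000 m³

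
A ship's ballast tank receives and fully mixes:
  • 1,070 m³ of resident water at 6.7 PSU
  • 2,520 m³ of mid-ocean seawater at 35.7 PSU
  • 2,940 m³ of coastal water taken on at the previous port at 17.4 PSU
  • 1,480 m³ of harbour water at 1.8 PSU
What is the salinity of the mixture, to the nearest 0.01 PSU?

18.85 PSU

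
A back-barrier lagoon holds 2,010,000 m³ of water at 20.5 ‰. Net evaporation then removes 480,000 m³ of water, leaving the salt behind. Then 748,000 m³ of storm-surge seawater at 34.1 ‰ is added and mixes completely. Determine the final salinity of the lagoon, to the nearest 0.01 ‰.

After evaporation: salt = 2,010,000×20.5 = 41,205,000; volume = 2,010,000 − 480,000 = 1,530,000 m³
After mixing: salt = 41,205,000 + 748,000×34.1 = 66,711,800; volume = 1,530,000 + 748,000 = 2,278,000 m³
S = 66,711,800 / 2,278,000 = 29.2853 ‰

29.29 ‰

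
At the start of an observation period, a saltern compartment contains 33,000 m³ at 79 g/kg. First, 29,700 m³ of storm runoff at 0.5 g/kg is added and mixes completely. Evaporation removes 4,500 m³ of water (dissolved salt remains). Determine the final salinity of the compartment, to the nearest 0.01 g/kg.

After mixing: salt = 33,000×79 + 29,700×0.5 = 2,621,850; volume = 62,700 m³
After evaporation: salt unchanged = 2,621,850; volume = 62,700 − 4,500 = 58,200 m³
S = 2,621,850 / 58,200 = 45.049 g/kg

45.05 g/kg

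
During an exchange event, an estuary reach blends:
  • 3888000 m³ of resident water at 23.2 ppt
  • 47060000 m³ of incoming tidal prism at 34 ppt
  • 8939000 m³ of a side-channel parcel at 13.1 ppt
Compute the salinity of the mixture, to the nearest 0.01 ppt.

30.18 ppt

By conservation of dissolved salt,
salt = 3,888,000×23.2 + 47,060,000×34 + 8,939,000×13.1 = 90,201,600 + 1,600,040,000 + 117,100,900 = 1,807,342,500
volume = 3,888,000 + 47,060,000 + 8,939,000 = 59,887,000 m³
S = 1,807,342,500 / 59,887,000 = 30.1792 ppt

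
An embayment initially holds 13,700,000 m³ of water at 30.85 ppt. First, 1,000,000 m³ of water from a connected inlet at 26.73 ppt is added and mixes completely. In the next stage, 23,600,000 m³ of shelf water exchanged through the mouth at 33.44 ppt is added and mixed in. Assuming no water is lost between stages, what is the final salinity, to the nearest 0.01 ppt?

32.34 ppt

By conservation of dissolved salt,
Initial salt = 13,700,000×30.85 = 422,645,000
After stage 1: salt = 422,645,000 + 1,000,000×26.73 = 449,375,000; volume = 14,700,000 m³; S = 30.57 ppt
After stage 2: salt = 449,375,000 + 23,600,000×33.44 = 1,238,559,000; volume = 38,300,000 m³
S = 1,238,559,000 / 38,300,000 = 32.3384 ppt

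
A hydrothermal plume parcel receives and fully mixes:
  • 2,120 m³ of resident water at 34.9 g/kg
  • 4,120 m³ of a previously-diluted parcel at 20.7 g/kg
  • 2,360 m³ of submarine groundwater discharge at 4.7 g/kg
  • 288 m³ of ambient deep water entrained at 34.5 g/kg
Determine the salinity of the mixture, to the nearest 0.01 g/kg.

20.29 g/kg

Mass of salt is conserved:
salt = 2,120×34.9 + 4,120×20.7 + 2,360×4.7 + 288×34.5 = 73,988 + 85,284 + 11,092 + 9,936 = 180,300
volume = 2,120 + 4,120 + 2,360 + 288 = 8,888 m³
S = 180,300 / 8,888 = 20.2858 g/kg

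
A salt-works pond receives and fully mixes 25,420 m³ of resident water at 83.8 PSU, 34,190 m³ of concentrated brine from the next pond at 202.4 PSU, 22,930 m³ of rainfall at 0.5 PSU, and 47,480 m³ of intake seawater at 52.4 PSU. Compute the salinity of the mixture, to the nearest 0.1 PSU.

88.8 PSU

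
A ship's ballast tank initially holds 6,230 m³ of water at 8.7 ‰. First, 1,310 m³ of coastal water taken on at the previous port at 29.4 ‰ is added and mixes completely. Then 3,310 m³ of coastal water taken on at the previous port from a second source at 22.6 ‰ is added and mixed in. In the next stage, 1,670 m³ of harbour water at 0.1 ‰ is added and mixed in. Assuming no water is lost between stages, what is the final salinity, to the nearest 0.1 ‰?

13.4 ‰

Conserving salt mass:
Initial salt = 6,230×8.7 = 54,201
After stage 1: salt = 54,201 + 1,310×29.4 = 92,715; volume = 7,540 m³; S = 12.296 ‰
After stage 2: salt = 92,715 + 3,310×22.6 = 167,521; volume = 10,850 m³; S = 15.44 ‰
After stage 3: salt = 167,521 + 1,670×0.1 = 167,688; volume = 12,520 m³
S = 167,688 / 12,520 = 13.3936 ‰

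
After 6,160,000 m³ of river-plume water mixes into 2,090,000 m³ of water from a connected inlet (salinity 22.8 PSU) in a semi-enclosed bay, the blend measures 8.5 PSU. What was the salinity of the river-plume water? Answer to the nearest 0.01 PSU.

3.65 PSU

Salt balance: 2,090,000×22.8 + 6,160,000×S = 8,250,000×8.5
47,652,000 + 6,160,000·S = 70,125,000
S = (70,125,000 − 47,652,000) / 6,160,000 = 3.6482 PSU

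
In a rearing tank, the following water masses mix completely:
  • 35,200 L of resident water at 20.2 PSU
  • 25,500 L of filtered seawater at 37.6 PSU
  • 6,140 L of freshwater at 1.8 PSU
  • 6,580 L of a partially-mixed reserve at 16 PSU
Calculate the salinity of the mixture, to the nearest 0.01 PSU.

Weighted by volume,
salt = 35,200×20.2 + 25,500×37.6 + 6,140×1.8 + 6,580×16 = 711,040 + 958,800 + 11,052 + 105,280 = 1,786,172
volume = 35,200 + 25,500 + 6,140 + 6,580 = 73,420 L
S = 1,786,172 / 73,420 = 24.3281 PSU

24.33 PSU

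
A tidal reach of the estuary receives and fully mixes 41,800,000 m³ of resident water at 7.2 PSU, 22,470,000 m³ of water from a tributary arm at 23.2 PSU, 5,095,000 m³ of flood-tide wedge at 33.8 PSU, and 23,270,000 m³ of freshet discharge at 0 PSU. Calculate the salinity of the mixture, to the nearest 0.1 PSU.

10.7 PSU

Total salt / total volume:
salt = 41,800,000×7.2 + 22,470,000×23.2 + 5,095,000×33.8 + 23,270,000×0 = 300,960,000 + 521,304,000 + 172,211,000 + 0 = 994,475,000
volume = 41,800,000 + 22,470,000 + 5,095,000 + 23,270,000 = 92,635,000 m³
S = 994,475,000 / 92,635,000 = 10.735 PSU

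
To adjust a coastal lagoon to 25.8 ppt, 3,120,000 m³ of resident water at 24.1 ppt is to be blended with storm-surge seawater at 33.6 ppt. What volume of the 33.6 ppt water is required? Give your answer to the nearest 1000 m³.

Salt balance: 3,120,000×24.1 + V×33.6 = (3,120,000+V)×25.8
75,192,000 + 33.6V = 80,496,000 + 25.8V
5,304,000 = 7.8V
V = 680,000 m³

680000 m³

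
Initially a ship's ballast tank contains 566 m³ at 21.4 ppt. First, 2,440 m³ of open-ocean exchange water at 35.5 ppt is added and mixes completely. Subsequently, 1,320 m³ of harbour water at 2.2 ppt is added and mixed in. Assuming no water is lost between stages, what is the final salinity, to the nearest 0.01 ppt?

Salt balance:
Initial salt = 566×21.4 = 12,112.4
After stage 1: salt = 12,112.4 + 2,440×35.5 = 98,732.4; volume = 3,006 m³; S = 32.845 ppt
After stage 2: salt = 98,732.4 + 1,320×2.2 = 101,636.4; volume = 4,326 m³
S = 101,636.4 / 4,326 = 23.4943 ppt

23.49 ppt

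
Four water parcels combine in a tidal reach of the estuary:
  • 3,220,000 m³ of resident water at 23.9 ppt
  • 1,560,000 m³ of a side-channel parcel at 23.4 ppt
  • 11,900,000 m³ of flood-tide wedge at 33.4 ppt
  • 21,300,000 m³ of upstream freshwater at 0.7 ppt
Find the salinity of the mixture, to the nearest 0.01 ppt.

13.84 ppt

Mass of salt is conserved:
salt = 3,220,000×23.9 + 1,560,000×23.4 + 11,900,000×33.4 + 21,300,000×0.7 = 76,958,000 + 36,504,000 + 397,460,000 + 14,910,000 = 525,832,000
volume = 3,220,000 + 1,560,000 + 11,900,000 + 21,300,000 = 37,980,000 m³
S = 525,832,000 / 37,980,000 = 13.845 ppt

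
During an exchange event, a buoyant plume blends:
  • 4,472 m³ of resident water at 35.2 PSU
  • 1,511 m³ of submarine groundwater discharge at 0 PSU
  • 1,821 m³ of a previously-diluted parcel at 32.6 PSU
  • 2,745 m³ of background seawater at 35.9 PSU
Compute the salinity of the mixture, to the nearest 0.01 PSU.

By conservation of dissolved salt,
salt = 4,472×35.2 + 1,511×0 + 1,821×32.6 + 2,745×35.9 = 157,414.4 + 0 + 59,364.6 + 98,545.5 = 315,324.5
volume = 4,472 + 1,511 + 1,821 + 2,745 = 10,549 m³
S = 315,324.5 / 10,549 = 29.8914 PSU

29.89 PSU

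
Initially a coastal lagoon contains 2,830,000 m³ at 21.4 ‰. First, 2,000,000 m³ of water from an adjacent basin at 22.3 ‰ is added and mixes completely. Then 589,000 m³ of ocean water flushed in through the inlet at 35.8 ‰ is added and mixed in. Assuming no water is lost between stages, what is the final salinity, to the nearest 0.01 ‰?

Total salt / total volume:
Initial salt = 2,830,000×21.4 = 60,562,000
After stage 1: salt = 60,562,000 + 2,000,000×22.3 = 105,162,000; volume = 4,830,000 m³; S = 21.773 ‰
After stage 2: salt = 105,162,000 + 589,000×35.8 = 126,248,200; volume = 5,419,000 m³
S = 126,248,200 / 5,419,000 = 23.2973 ‰

23.30 ‰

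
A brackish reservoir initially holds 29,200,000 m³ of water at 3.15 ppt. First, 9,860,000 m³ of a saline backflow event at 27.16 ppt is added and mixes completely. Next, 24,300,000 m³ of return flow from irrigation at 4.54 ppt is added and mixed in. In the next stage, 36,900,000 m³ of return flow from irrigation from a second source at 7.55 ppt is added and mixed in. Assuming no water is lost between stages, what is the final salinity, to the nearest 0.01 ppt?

7.47 ppt

Total salt / total volume:
Initial salt = 29,200,000×3.15 = 91,980,000
After stage 1: salt = 91,980,000 + 9,860,000×27.16 = 359,777,600; volume = 39,060,000 m³; S = 9.211 ppt
After stage 2: salt = 359,777,600 + 24,300,000×4.54 = 470,099,600; volume = 63,360,000 m³; S = 7.42 ppt
After stage 3: salt = 470,099,600 + 36,900,000×7.55 = 748,694,600; volume = 100,260,000 m³
S = 748,694,600 / 100,260,000 = 7.4675 ppt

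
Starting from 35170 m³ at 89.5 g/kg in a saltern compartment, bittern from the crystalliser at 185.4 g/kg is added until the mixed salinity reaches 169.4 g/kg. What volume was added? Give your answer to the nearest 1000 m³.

Salt balance: 35,170×89.5 + V×185.4 = (35,170+V)×169.4
3,147,715 + 185.4V = 5,957,798 + 169.4V
2,810,083 = 16V
V = 175,630.19 m³

176000 m³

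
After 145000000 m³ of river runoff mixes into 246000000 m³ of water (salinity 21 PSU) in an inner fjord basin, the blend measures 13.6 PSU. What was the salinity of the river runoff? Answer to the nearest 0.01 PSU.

Salt balance: 246,000,000×21 + 145,000,000×S = 391,000,000×13.6
5,166,000,000 + 145,000,000·S = 5,317,600,000
S = (5,317,600,000 − 5,166,000,000) / 145,000,000 = 1.0455 PSU

1.05 PSU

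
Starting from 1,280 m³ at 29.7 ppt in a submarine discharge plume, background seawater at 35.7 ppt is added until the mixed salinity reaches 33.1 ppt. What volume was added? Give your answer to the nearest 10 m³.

Salt balance: 1,280×29.7 + V×35.7 = (1,280+V)×33.1
38,016 + 35.7V = 42,368 + 33.1V
4,352 = 2.6V
V = 1,673.85 m³

1670 m³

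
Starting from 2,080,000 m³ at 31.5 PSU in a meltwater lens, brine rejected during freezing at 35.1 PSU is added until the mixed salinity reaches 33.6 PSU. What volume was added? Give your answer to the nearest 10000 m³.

Salt balance: 2,080,000×31.5 + V×35.1 = (2,080,000+V)×33.6
65,520,000 + 35.1V = 69,888,000 + 33.6V
4,368,000 = 1.5V
V = 2,912,000 m³

2910000 m³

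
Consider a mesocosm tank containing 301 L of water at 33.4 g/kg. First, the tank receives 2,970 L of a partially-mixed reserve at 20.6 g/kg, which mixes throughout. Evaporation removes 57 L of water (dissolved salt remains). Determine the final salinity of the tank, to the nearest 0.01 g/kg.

22.16 g/kg

After mixing: salt = 301×33.4 + 2,970×20.6 = 71,235.4; volume = 3,271 L
After evaporation: salt unchanged = 71,235.4; volume = 3,271 − 57 = 3,214 L
S = 71,235.4 / 3,214 = 22.1641 g/kg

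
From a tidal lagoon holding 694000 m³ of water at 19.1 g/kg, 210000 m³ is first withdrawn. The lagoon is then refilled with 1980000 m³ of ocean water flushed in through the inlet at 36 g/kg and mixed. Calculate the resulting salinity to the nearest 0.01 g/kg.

Remaining after removal: 484,000 m³ at 19.1 g/kg (salt = 9,244,400)
After addition: salt = 9,244,400 + 1,980,000×36 = 80,524,400; volume = 2,464,000 m³
S = 80,524,400 / 2,464,000 = 32.6804 g/kg

32.68 g/kg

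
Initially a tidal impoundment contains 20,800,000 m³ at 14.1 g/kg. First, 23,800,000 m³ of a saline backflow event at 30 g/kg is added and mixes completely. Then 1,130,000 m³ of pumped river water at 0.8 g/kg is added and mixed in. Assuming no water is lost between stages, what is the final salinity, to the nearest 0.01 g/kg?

By conservation of dissolved salt,
Initial salt = 20,800,000×14.1 = 293,280,000
After stage 1: salt = 293,280,000 + 23,800,000×30 = 1,007,280,000; volume = 44,600,000 m³; S = 22.585 g/kg
After stage 2: salt = 1,007,280,000 + 1,130,000×0.8 = 1,008,184,000; volume = 45,730,000 m³
S = 1,008,184,000 / 45,730,000 = 22.0464 g/kg

22.05 g/kg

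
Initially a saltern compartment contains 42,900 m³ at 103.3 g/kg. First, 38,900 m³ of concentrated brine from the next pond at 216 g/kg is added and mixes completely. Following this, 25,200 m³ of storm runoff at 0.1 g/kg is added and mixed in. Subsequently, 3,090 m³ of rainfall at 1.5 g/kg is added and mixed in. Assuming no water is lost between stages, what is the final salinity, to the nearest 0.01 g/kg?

116.64 g/kg

Weighted by volume,
Initial salt = 42,900×103.3 = 4,431,570
After stage 1: salt = 4,431,570 + 38,900×216 = 12,833,970; volume = 81,800 m³; S = 156.894 g/kg
After stage 2: salt = 12,833,970 + 25,200×0.1 = 12,836,490; volume = 107,000 m³; S = 119.967 g/kg
After stage 3: salt = 12,836,490 + 3,090×1.5 = 12,841,125; volume = 110,090 m³
S = 12,841,125 / 110,090 = 116.6421 g/kg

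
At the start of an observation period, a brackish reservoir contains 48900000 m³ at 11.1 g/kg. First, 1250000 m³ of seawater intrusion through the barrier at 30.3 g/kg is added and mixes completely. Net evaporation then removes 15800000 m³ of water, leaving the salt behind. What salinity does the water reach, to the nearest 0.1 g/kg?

After mixing: salt = 48,900,000×11.1 + 1,250,000×30.3 = 580,665,000; volume = 50,150,000 m³
After evaporation: salt unchanged = 580,665,000; volume = 50,150,000 − 15,800,000 = 34,350,000 m³
S = 580,665,000 / 34,350,000 = 16.9044 g/kg

16.9 g/kg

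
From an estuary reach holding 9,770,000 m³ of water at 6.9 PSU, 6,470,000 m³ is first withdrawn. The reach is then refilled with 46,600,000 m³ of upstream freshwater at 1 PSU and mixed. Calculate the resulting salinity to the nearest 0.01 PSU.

Remaining after removal: 3,300,000 m³ at 6.9 PSU (salt = 22,770,000)
After addition: salt = 22,770,000 + 46,600,000×1 = 69,370,000; volume = 49,900,000 m³
S = 69,370,000 / 49,900,000 = 1.3902 PSU

1.39 PSU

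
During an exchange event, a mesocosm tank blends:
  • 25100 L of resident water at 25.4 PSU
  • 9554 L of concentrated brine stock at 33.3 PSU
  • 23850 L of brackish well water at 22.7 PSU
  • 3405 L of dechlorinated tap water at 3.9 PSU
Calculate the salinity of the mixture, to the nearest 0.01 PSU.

Weighted by volume,
salt = 25,100×25.4 + 9,554×33.3 + 23,850×22.7 + 3,405×3.9 = 637,540 + 318,148.2 + 541,395 + 13,279.5 = 1,510,362.7
volume = 25,100 + 9,554 + 23,850 + 3,405 = 61,909 L
S = 1,510,362.7 / 61,909 = 24.3965 PSU

24.40 PSU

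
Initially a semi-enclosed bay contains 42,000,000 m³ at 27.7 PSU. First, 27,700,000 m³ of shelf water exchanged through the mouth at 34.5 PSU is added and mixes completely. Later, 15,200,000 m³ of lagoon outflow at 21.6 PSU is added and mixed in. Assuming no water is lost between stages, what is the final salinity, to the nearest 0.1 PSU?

28.8 PSU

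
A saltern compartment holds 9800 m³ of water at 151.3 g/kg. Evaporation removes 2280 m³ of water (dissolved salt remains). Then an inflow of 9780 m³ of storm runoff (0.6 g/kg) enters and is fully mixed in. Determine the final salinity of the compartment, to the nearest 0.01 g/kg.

After evaporation: salt = 9,800×151.3 = 1,482,740; volume = 9,800 − 2,280 = 7,520 m³
After mixing: salt = 1,482,740 + 9,780×0.6 = 1,488,608; volume = 7,520 + 9,780 = 17,300 m³
S = 1,488,608 / 17,300 = 86.0467 g/kg

86.05 g/kg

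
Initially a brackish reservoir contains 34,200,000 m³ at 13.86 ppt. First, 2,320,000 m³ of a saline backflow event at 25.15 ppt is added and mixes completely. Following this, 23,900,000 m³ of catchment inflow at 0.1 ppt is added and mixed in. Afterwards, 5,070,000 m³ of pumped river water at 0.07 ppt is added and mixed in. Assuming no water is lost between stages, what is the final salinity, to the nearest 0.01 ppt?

Total salt / total volume:
Initial salt = 34,200,000×13.86 = 474,012,000
After stage 1: salt = 474,012,000 + 2,320,000×25.15 = 532,360,000; volume = 36,520,000 m³; S = 14.577 ppt
After stage 2: salt = 532,360,000 + 23,900,000×0.1 = 534,750,000; volume = 60,420,000 m³; S = 8.851 ppt
After stage 3: salt = 534,750,000 + 5,070,000×0.07 = 535,104,900; volume = 65,490,000 m³
S = 535,104,900 / 65,490,000 = 8.1708 ppt

8.17 ppt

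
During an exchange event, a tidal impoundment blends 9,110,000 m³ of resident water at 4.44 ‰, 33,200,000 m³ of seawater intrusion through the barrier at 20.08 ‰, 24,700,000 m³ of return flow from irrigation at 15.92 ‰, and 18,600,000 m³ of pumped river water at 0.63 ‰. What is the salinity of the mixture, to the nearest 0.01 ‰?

12.99 ‰

Mass of salt is conserved:
salt = 9,110,000×4.44 + 33,200,000×20.08 + 24,700,000×15.92 + 18,600,000×0.63 = 40,448,400 + 666,656,000 + 393,224,000 + 11,718,000 = 1,112,046,400
volume = 9,110,000 + 33,200,000 + 24,700,000 + 18,600,000 = 85,610,000 m³
S = 1,112,046,400 / 85,610,000 = 12.9897 ‰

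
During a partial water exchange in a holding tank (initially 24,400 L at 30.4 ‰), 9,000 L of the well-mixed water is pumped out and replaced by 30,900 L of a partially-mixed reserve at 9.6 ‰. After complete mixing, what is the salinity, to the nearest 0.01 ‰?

Remaining after removal: 15,400 L at 30.4 ‰ (salt = 468,160)
After addition: salt = 468,160 + 30,900×9.6 = 764,800; volume = 46,300 L
S = 764,800 / 46,300 = 16.5184 ‰

16.52 ‰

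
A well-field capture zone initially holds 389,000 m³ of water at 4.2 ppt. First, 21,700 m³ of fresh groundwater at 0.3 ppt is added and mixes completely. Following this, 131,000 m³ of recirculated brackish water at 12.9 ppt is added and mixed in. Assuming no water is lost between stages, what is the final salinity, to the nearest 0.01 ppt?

6.15 ppt

Total salt / total volume:
Initial salt = 389,000×4.2 = 1,633,800
After stage 1: salt = 1,633,800 + 21,700×0.3 = 1,640,310; volume = 410,700 m³; S = 3.994 ppt
After stage 2: salt = 1,640,310 + 131,000×12.9 = 3,330,210; volume = 541,700 m³
S = 3,330,210 / 541,700 = 6.1477 ppt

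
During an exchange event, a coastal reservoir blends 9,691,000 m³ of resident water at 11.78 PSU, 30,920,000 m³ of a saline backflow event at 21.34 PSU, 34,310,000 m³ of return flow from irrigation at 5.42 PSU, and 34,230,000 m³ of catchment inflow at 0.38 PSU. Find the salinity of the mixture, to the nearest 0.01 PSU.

Salt balance:
salt = 9,691,000×11.78 + 30,920,000×21.34 + 34,310,000×5.42 + 34,230,000×0.38 = 114,159,980 + 659,832,800 + 185,960,200 + 13,007,400 = 972,960,380
volume = 9,691,000 + 30,920,000 + 34,310,000 + 34,230,000 = 109,151,000 m³
S = 972,960,380 / 109,151,000 = 8.9139 PSU

8.91 PSU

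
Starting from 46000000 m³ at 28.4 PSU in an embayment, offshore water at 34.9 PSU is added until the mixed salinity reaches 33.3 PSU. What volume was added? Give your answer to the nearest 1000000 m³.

141000000 m³

Salt balance: 46,000,000×28.4 + V×34.9 = (46,000,000+V)×33.3
1,306,400,000 + 34.9V = 1,531,800,000 + 33.3V
225,400,000 = 1.6V
V = 140,875,000 m³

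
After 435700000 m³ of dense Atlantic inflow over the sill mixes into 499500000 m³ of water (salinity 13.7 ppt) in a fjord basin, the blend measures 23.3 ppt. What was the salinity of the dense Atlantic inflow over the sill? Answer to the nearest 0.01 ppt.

Salt balance: 499,500,000×13.7 + 435,700,000×S = 935,200,000×23.3
6,843,150,000 + 435,700,000·S = 21,790,160,000
S = (21,790,160,000 − 6,843,150,000) / 435,700,000 = 34.3057 ppt

34.31 ppt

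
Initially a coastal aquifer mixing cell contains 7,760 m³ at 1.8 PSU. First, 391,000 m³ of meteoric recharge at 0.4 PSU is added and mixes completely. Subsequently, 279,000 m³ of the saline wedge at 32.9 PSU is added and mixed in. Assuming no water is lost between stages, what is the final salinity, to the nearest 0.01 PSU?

13.79 PSU

By conservation of dissolved salt,
Initial salt = 7,760×1.8 = 13,968
After stage 1: salt = 13,968 + 391,000×0.4 = 170,368; volume = 398,760 m³; S = 0.427 PSU
After stage 2: salt = 170,368 + 279,000×32.9 = 9,349,468; volume = 677,760 m³
S = 9,349,468 / 677,760 = 13.7947 PSU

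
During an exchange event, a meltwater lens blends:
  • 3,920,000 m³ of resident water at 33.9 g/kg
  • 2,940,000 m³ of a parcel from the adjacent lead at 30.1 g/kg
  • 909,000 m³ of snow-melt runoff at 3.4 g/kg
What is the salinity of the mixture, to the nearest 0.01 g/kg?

28.89 g/kg

Weighted by volume,
salt = 3,920,000×33.9 + 2,940,000×30.1 + 909,000×3.4 = 132,888,000 + 88,494,000 + 3,090,600 = 224,472,600
volume = 3,920,000 + 2,940,000 + 909,000 = 7,769,000 m³
S = 224,472,600 / 7,769,000 = 28.8934 g/kg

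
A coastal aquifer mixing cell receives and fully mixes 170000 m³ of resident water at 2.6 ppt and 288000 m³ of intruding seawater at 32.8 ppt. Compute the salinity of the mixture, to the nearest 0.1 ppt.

21.6 ppt

Weighted by volume,
salt = 170,000×2.6 + 288,000×32.8 = 442,000 + 9,446,400 = 9,888,400
volume = 170,000 + 288,000 = 458,000 m³
S = 9,888,400 / 458,000 = 21.59 ppt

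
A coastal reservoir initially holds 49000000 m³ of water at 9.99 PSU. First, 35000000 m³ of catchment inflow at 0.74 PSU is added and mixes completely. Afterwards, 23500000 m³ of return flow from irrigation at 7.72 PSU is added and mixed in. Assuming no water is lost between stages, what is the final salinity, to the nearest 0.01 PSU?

Mass of salt is conserved:
Initial salt = 49,000,000×9.99 = 489,510,000
After stage 1: salt = 489,510,000 + 35,000,000×0.74 = 515,410,000; volume = 84,000,000 m³; S = 6.136 PSU
After stage 2: salt = 515,410,000 + 23,500,000×7.72 = 696,830,000; volume = 107,500,000 m³
S = 696,830,000 / 107,500,000 = 6.4821 PSU

6.48 PSU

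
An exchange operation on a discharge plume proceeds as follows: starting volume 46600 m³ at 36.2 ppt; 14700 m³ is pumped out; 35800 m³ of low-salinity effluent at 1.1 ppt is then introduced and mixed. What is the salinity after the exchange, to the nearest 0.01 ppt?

Remaining after removal: 31,900 m³ at 36.2 ppt (salt = 1,154,780)
After addition: salt = 1,154,780 + 35,800×1.1 = 1,194,160; volume = 67,700 m³
S = 1,194,160 / 67,700 = 17.639 ppt

17.64 ppt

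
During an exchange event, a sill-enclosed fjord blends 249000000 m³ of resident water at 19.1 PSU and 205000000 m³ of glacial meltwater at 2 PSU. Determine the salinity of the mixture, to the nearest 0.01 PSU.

11.38 PSU

Conserving salt mass:
salt = 249,000,000×19.1 + 205,000,000×2 = 4,755,900,000 + 410,000,000 = 5,165,900,000
volume = 249,000,000 + 205,000,000 = 454,000,000 m³
S = 5,165,900,000 / 454,000,000 = 11.3786 PSU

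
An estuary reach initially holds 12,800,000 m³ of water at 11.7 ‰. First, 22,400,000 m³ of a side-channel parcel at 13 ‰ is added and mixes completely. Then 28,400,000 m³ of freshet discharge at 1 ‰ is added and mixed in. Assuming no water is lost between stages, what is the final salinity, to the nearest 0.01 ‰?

7.38 ‰

Conserving salt mass:
Initial salt = 12,800,000×11.7 = 149,760,000
After stage 1: salt = 149,760,000 + 22,400,000×13 = 440,960,000; volume = 35,200,000 m³; S = 12.527 ‰
After stage 2: salt = 440,960,000 + 28,400,000×1 = 469,360,000; volume = 63,600,000 m³
S = 469,360,000 / 63,600,000 = 7.3799 ‰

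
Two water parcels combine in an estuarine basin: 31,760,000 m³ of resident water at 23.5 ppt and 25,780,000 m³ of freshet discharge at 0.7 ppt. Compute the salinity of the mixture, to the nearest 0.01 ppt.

13.28 ppt

Weighted by volume,
salt = 31,760,000×23.5 + 25,780,000×0.7 = 746,360,000 + 18,046,000 = 764,406,000
volume = 31,760,000 + 25,780,000 = 57,540,000 m³
S = 764,406,000 / 57,540,000 = 13.2848 ppt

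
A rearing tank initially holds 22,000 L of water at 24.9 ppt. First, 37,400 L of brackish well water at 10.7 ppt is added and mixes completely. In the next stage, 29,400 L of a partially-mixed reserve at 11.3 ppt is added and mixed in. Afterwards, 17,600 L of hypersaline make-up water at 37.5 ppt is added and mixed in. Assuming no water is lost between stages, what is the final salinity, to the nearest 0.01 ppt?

Salt balance:
Initial salt = 22,000×24.9 = 547,800
After stage 1: salt = 547,800 + 37,400×10.7 = 947,980; volume = 59,400 L; S = 15.959 ppt
After stage 2: salt = 947,980 + 29,400×11.3 = 1,280,200; volume = 88,800 L; S = 14.417 ppt
After stage 3: salt = 1,280,200 + 17,600×37.5 = 1,940,200; volume = 106,400 L
S = 1,940,200 / 106,400 = 18.235 ppt

18.23 ppt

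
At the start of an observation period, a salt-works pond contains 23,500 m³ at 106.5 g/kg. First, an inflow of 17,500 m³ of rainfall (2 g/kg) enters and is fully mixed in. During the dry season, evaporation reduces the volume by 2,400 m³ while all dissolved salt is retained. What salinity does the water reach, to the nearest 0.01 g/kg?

65.74 g/kg

After mixing: salt = 23,500×106.5 + 17,500×2 = 2,537,750; volume = 41,000 m³
After evaporation: salt unchanged = 2,537,750; volume = 41,000 − 2,400 = 38,600 m³
S = 2,537,750 / 38,600 = 65.7448 g/kg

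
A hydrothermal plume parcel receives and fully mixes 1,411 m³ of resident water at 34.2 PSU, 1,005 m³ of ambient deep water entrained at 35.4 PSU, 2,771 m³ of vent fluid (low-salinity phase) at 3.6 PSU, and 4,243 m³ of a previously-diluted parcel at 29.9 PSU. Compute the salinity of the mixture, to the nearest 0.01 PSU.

Weighted by volume,
salt = 1,411×34.2 + 1,005×35.4 + 2,771×3.6 + 4,243×29.9 = 48,256.2 + 35,577 + 9,975.6 + 126,865.7 = 220,674.5
volume = 1,411 + 1,005 + 2,771 + 4,243 = 9,430 m³
S = 220,674.5 / 9,430 = 23.4013 PSU

23.40 PSU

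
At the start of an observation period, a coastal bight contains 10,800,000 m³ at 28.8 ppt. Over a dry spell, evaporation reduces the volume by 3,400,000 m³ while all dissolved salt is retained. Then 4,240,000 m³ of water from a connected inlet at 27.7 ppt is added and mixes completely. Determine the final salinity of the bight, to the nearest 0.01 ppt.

36.81 ppt

After evaporation: salt = 10,800,000×28.8 = 311,040,000; volume = 10,800,000 − 3,400,000 = 7,400,000 m³
After mixing: salt = 311,040,000 + 4,240,000×27.7 = 428,488,000; volume = 7,400,000 + 4,240,000 = 11,640,000 m³
S = 428,488,000 / 11,640,000 = 36.8117 ppt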